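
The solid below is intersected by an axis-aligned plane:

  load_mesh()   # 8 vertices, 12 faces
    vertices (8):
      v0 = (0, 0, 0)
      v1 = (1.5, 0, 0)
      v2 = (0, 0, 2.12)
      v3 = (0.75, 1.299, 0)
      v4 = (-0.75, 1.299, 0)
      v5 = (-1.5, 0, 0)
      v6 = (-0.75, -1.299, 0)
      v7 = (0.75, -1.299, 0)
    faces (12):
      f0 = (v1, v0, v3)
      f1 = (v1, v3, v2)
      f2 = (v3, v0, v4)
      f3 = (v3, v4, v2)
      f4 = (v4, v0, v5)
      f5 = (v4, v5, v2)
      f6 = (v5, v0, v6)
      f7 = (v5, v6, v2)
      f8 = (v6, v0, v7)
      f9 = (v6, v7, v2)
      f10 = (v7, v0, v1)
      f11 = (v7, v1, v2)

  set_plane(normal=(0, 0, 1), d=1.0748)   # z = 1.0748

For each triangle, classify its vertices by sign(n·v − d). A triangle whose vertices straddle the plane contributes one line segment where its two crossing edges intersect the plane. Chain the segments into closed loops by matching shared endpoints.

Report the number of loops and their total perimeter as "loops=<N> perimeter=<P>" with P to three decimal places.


loops=1 perimeter=4.437

Straddling triangles (6 of 12):
  (v1,v3,v2) [--+] → (0.369764, 0.640432, 1.0748)–(0.739528, 0, 1.0748)  len=0.7395
  (v3,v4,v2) [--+] → (-0.369764, 0.640432, 1.0748)–(0.369764, 0.640432, 1.0748)  len=0.7395
  (v4,v5,v2) [--+] → (-0.739528, 0, 1.0748)–(-0.369764, 0.640432, 1.0748)  len=0.7395
  (v5,v6,v2) [--+] → (-0.369764, -0.640432, 1.0748)–(-0.739528, 0, 1.0748)  len=0.7395
  (v6,v7,v2) [--+] → (0.369764, -0.640432, 1.0748)–(-0.369764, -0.640432, 1.0748)  len=0.7395
  (v7,v1,v2) [--+] → (0.739528, 0, 1.0748)–(0.369764, -0.640432, 1.0748)  len=0.7395

Chained into 1 loop(s):
  loop 1: 6 segments, perimeter = 4.4371
Total perimeter = 4.437


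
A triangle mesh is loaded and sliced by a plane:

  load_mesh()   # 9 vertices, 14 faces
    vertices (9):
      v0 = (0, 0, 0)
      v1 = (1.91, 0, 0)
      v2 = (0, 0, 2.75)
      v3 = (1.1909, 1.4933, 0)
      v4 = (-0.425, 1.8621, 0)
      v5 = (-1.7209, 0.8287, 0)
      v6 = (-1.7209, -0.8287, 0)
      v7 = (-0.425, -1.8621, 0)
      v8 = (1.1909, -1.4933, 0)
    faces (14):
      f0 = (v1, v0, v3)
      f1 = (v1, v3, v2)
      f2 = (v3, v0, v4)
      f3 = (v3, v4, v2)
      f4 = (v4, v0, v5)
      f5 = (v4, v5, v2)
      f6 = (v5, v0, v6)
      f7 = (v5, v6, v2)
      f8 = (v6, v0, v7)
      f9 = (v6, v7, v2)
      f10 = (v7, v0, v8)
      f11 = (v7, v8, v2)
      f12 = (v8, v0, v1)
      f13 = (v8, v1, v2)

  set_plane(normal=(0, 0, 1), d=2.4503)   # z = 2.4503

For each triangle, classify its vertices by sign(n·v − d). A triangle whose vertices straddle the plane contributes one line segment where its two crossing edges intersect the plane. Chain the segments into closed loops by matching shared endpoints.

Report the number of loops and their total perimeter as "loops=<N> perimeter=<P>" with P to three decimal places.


Straddling triangles (7 of 14):
  (v1,v3,v2) [--+] → (0.129786, 0.162743, 2.4503)–(0.208155, 0, 2.4503)  len=0.1806
  (v3,v4,v2) [--+] → (-0.0463173, 0.202935, 2.4503)–(0.129786, 0.162743, 2.4503)  len=0.1806
  (v4,v5,v2) [--+] → (-0.187547, 0.0903132, 2.4503)–(-0.0463173, 0.202935, 2.4503)  len=0.1806
  (v5,v6,v2) [--+] → (-0.187547, -0.0903132, 2.4503)–(-0.187547, 0.0903132, 2.4503)  len=0.1806
  (v6,v7,v2) [--+] → (-0.0463173, -0.202935, 2.4503)–(-0.187547, -0.0903132, 2.4503)  len=0.1806
  (v7,v8,v2) [--+] → (0.129786, -0.162743, 2.4503)–(-0.0463173, -0.202935, 2.4503)  len=0.1806
  (v8,v1,v2) [--+] → (0.208155, 0, 2.4503)–(0.129786, -0.162743, 2.4503)  len=0.1806

Chained into 1 loop(s):
  loop 1: 7 segments, perimeter = 1.2644
Total perimeter = 1.264

loops=1 perimeter=1.264


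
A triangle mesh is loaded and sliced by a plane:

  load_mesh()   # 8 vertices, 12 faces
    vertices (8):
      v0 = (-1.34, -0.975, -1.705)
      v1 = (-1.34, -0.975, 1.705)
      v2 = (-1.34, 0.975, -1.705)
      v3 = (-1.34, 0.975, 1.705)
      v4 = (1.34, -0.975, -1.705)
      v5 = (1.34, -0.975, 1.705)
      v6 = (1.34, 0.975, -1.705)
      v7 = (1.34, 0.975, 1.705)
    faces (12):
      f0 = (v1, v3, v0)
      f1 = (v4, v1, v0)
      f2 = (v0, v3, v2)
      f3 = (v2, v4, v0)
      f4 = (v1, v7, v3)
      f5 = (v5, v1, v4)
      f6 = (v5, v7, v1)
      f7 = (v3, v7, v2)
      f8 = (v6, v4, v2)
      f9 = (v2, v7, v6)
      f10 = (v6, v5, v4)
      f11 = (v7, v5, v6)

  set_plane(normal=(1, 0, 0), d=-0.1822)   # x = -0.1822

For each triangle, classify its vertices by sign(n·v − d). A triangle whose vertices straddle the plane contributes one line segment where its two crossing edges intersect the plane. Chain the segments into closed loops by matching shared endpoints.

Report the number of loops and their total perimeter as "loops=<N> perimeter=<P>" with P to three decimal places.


loops=1 perimeter=10.720

Straddling triangles (8 of 12):
  (v4,v1,v0) [+--] → (-0.1822, -0.975, 0.231829)–(-0.1822, -0.975, -1.705)  len=1.9368
  (v2,v4,v0) [-+-] → (-0.1822, 0.132571, -1.705)–(-0.1822, -0.975, -1.705)  len=1.1076
  (v1,v7,v3) [-+-] → (-0.1822, -0.132571, 1.705)–(-0.1822, 0.975, 1.705)  len=1.1076
  (v5,v1,v4) [+-+] → (-0.1822, -0.975, 1.705)–(-0.1822, -0.975, 0.231829)  len=1.4732
  (v5,v7,v1) [++-] → (-0.1822, -0.132571, 1.705)–(-0.1822, -0.975, 1.705)  len=0.8424
  (v3,v7,v2) [-+-] → (-0.1822, 0.975, 1.705)–(-0.1822, 0.975, -0.231829)  len=1.9368
  (v6,v4,v2) [++-] → (-0.1822, 0.132571, -1.705)–(-0.1822, 0.975, -1.705)  len=0.8424
  (v2,v7,v6) [-++] → (-0.1822, 0.975, -0.231829)–(-0.1822, 0.975, -1.705)  len=1.4732

Chained into 1 loop(s):
  loop 1: 8 segments, perimeter = 10.7200
Total perimeter = 10.720


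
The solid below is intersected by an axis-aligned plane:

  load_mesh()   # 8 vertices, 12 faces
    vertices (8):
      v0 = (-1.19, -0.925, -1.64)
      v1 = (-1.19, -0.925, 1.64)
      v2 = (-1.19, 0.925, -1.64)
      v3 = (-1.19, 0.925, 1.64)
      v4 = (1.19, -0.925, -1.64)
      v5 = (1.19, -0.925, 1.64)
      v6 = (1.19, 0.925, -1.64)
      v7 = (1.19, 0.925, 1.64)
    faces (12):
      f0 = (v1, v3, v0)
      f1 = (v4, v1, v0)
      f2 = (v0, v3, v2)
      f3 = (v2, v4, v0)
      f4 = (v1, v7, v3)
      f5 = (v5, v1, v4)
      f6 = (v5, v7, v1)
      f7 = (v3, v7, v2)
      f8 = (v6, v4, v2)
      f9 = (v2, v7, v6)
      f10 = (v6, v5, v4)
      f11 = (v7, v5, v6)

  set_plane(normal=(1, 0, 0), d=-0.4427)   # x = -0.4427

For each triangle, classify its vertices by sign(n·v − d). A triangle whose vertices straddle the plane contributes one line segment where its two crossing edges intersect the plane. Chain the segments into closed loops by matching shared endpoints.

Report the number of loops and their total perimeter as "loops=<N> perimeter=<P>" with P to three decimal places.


Straddling triangles (8 of 12):
  (v4,v1,v0) [+--] → (-0.4427, -0.925, 0.610108)–(-0.4427, -0.925, -1.64)  len=2.2501
  (v2,v4,v0) [-+-] → (-0.4427, 0.344116, -1.64)–(-0.4427, -0.925, -1.64)  len=1.2691
  (v1,v7,v3) [-+-] → (-0.4427, -0.344116, 1.64)–(-0.4427, 0.925, 1.64)  len=1.2691
  (v5,v1,v4) [+-+] → (-0.4427, -0.925, 1.64)–(-0.4427, -0.925, 0.610108)  len=1.0299
  (v5,v7,v1) [++-] → (-0.4427, -0.344116, 1.64)–(-0.4427, -0.925, 1.64)  len=0.5809
  (v3,v7,v2) [-+-] → (-0.4427, 0.925, 1.64)–(-0.4427, 0.925, -0.610108)  len=2.2501
  (v6,v4,v2) [++-] → (-0.4427, 0.344116, -1.64)–(-0.4427, 0.925, -1.64)  len=0.5809
  (v2,v7,v6) [-++] → (-0.4427, 0.925, -0.610108)–(-0.4427, 0.925, -1.64)  len=1.0299

Chained into 1 loop(s):
  loop 1: 8 segments, perimeter = 10.2600
Total perimeter = 10.260

loops=1 perimeter=10.260


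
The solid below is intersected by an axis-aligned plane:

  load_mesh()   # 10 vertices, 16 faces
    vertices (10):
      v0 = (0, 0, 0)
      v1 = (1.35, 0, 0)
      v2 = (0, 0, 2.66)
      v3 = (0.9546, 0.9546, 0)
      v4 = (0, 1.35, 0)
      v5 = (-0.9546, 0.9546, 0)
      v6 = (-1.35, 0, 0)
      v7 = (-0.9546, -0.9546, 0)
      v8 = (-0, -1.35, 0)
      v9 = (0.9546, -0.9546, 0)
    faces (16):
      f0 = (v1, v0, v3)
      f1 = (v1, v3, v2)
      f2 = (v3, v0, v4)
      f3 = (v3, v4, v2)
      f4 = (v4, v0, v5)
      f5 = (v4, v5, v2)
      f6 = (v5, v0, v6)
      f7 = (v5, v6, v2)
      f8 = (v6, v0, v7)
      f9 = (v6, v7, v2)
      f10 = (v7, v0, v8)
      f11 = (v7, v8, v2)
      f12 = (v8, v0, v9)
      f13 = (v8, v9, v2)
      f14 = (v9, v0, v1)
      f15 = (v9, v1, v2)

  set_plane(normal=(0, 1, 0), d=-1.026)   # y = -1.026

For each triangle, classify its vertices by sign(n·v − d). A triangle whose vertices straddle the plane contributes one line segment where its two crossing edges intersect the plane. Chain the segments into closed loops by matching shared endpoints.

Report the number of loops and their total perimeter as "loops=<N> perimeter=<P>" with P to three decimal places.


loops=1 perimeter=3.584

Straddling triangles (4 of 16):
  (v7,v0,v8) [++-] → (0, -1.026, 0)–(-0.782222, -1.026, 0)  len=0.7822
  (v7,v8,v2) [+-+] → (-0.782222, -1.026, 0)–(0, -1.026, 0.6384)  len=1.0097
  (v8,v0,v9) [-++] → (0, -1.026, 0)–(0.782222, -1.026, 0)  len=0.7822
  (v8,v9,v2) [-++] → (0.782222, -1.026, 0)–(0, -1.026, 0.6384)  len=1.0097

Chained into 1 loop(s):
  loop 1: 4 segments, perimeter = 3.5838
Total perimeter = 3.584


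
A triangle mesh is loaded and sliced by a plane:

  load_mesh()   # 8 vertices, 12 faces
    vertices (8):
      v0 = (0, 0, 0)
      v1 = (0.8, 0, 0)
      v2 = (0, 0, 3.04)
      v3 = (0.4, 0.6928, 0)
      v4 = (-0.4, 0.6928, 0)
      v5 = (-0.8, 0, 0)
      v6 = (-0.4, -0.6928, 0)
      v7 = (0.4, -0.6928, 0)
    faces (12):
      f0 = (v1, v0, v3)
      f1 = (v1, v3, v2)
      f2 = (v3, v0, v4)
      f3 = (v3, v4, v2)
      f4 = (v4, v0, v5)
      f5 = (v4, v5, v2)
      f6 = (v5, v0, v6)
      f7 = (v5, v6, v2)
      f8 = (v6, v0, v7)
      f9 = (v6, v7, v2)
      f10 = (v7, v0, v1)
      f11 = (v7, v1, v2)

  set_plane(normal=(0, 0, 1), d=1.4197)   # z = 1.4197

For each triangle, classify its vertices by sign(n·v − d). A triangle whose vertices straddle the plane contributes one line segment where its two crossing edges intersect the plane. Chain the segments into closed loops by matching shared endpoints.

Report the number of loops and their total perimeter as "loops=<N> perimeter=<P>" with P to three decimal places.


Straddling triangles (6 of 12):
  (v1,v3,v2) [--+] → (0.213197, 0.369258, 1.4197)–(0.426395, 0, 1.4197)  len=0.4264
  (v3,v4,v2) [--+] → (-0.213197, 0.369258, 1.4197)–(0.213197, 0.369258, 1.4197)  len=0.4264
  (v4,v5,v2) [--+] → (-0.426395, 0, 1.4197)–(-0.213197, 0.369258, 1.4197)  len=0.4264
  (v5,v6,v2) [--+] → (-0.213197, -0.369258, 1.4197)–(-0.426395, 0, 1.4197)  len=0.4264
  (v6,v7,v2) [--+] → (0.213197, -0.369258, 1.4197)–(-0.213197, -0.369258, 1.4197)  len=0.4264
  (v7,v1,v2) [--+] → (0.426395, 0, 1.4197)–(0.213197, -0.369258, 1.4197)  len=0.4264

Chained into 1 loop(s):
  loop 1: 6 segments, perimeter = 2.5583
Total perimeter = 2.558

loops=1 perimeter=2.558


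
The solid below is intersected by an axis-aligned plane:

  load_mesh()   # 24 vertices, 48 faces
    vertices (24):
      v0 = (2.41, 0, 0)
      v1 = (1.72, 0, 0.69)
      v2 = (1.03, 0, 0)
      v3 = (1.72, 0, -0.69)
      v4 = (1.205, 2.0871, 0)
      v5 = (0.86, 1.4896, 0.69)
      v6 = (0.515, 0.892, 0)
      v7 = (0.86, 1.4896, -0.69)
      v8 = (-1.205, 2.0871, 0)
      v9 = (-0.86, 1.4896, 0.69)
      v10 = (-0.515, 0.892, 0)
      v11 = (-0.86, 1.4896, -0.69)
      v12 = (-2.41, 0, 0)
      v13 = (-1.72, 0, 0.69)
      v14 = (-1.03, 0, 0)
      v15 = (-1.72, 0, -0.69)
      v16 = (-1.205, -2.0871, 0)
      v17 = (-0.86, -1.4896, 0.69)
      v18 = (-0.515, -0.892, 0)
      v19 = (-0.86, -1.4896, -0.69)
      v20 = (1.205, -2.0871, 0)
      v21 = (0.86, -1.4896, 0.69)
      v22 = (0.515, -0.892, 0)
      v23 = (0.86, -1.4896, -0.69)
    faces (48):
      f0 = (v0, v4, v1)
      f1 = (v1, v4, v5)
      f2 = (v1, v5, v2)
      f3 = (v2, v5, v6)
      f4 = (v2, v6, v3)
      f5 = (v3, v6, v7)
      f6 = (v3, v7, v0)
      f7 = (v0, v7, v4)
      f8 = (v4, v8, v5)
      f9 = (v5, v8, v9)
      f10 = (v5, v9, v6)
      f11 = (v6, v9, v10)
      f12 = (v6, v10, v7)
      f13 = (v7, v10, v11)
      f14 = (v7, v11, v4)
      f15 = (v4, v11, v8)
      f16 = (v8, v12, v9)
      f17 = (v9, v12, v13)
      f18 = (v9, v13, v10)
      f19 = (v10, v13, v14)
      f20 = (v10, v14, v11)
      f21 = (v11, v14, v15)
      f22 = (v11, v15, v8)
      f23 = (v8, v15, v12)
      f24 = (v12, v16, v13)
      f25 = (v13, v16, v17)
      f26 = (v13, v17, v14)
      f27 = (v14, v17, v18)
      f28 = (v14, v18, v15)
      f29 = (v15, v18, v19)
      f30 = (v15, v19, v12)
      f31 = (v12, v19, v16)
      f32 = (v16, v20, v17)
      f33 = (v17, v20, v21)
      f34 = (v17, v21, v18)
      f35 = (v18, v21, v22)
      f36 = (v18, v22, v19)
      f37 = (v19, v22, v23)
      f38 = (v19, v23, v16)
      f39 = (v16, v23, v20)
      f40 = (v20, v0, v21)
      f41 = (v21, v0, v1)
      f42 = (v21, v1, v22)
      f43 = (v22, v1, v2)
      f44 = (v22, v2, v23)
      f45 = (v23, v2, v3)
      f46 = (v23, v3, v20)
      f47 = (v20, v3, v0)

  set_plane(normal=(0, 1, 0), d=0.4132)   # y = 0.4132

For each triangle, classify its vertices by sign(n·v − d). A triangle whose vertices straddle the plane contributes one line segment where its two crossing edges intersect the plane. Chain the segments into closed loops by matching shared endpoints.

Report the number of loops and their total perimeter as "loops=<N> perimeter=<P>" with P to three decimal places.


loops=2 perimeter=7.806

Straddling triangles (16 of 48):
  (v0,v4,v1) [-+-] → (2.17144, 0.4132, 0)–(1.61804, 0.4132, 0.553395)  len=0.7826
  (v1,v4,v5) [-++] → (1.61804, 0.4132, 0.553395)–(1.48144, 0.4132, 0.69)  len=0.1932
  (v1,v5,v2) [-+-] → (1.48144, 0.4132, 0.69)–(0.982844, 0.4132, 0.191399)  len=0.7051
  (v2,v5,v6) [-++] → (0.982844, 0.4132, 0.191399)–(0.791437, 0.4132, 0)  len=0.2707
  (v2,v6,v3) [-+-] → (0.791437, 0.4132, 0)–(1.16181, 0.4132, -0.370372)  len=0.5238
  (v3,v6,v7) [-++] → (1.16181, 0.4132, -0.370372)–(1.48144, 0.4132, -0.69)  len=0.4520
  (v3,v7,v0) [-+-] → (1.48144, 0.4132, -0.69)–(1.98005, 0.4132, -0.191399)  len=0.7051
  (v0,v7,v4) [-++] → (1.98005, 0.4132, -0.191399)–(2.17144, 0.4132, 0)  len=0.2707
  (v8,v12,v9) [+-+] → (-2.17144, 0.4132, 0)–(-1.98005, 0.4132, 0.191399)  len=0.2707
  (v9,v12,v13) [+--] → (-1.98005, 0.4132, 0.191399)–(-1.48144, 0.4132, 0.69)  len=0.7051
  (v9,v13,v10) [+-+] → (-1.48144, 0.4132, 0.69)–(-1.16181, 0.4132, 0.370372)  len=0.4520
  (v10,v13,v14) [+--] → (-1.16181, 0.4132, 0.370372)–(-0.791437, 0.4132, 0)  len=0.5238
  (v10,v14,v11) [+-+] → (-0.791437, 0.4132, 0)–(-0.982844, 0.4132, -0.191399)  len=0.2707
  (v11,v14,v15) [+--] → (-0.982844, 0.4132, -0.191399)–(-1.48144, 0.4132, -0.69)  len=0.7051
  (v11,v15,v8) [+-+] → (-1.48144, 0.4132, -0.69)–(-1.61804, 0.4132, -0.553395)  len=0.1932
  (v8,v15,v12) [+--] → (-1.61804, 0.4132, -0.553395)–(-2.17144, 0.4132, 0)  len=0.7826

Chained into 2 loop(s):
  loop 1: 8 segments, perimeter = 3.9032
  loop 2: 8 segments, perimeter = 3.9032
Total perimeter = 7.806


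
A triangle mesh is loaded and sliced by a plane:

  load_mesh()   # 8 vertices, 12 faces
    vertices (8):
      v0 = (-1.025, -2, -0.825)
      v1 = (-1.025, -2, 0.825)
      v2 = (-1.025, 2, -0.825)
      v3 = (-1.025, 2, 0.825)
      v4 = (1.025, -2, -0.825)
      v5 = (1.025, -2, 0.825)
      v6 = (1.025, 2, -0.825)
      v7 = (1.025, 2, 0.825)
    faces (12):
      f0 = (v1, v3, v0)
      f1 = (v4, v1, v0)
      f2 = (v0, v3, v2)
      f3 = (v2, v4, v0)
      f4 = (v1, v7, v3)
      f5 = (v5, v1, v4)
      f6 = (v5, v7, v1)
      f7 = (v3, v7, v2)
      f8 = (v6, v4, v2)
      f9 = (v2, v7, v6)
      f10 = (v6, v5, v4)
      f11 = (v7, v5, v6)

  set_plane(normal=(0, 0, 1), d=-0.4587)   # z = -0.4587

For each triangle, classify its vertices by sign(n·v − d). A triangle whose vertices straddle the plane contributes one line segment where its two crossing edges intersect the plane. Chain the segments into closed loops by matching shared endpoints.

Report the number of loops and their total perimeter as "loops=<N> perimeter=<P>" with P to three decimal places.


Straddling triangles (8 of 12):
  (v1,v3,v0) [++-] → (-1.025, -1.112, -0.4587)–(-1.025, -2, -0.4587)  len=0.8880
  (v4,v1,v0) [-+-] → (0.5699, -2, -0.4587)–(-1.025, -2, -0.4587)  len=1.5949
  (v0,v3,v2) [-+-] → (-1.025, -1.112, -0.4587)–(-1.025, 2, -0.4587)  len=3.1120
  (v5,v1,v4) [++-] → (0.5699, -2, -0.4587)–(1.025, -2, -0.4587)  len=0.4551
  (v3,v7,v2) [++-] → (-0.5699, 2, -0.4587)–(-1.025, 2, -0.4587)  len=0.4551
  (v2,v7,v6) [-+-] → (-0.5699, 2, -0.4587)–(1.025, 2, -0.4587)  len=1.5949
  (v6,v5,v4) [-+-] → (1.025, 1.112, -0.4587)–(1.025, -2, -0.4587)  len=3.1120
  (v7,v5,v6) [++-] → (1.025, 1.112, -0.4587)–(1.025, 2, -0.4587)  len=0.8880

Chained into 1 loop(s):
  loop 1: 8 segments, perimeter = 12.1000
Total perimeter = 12.100

loops=1 perimeter=12.100


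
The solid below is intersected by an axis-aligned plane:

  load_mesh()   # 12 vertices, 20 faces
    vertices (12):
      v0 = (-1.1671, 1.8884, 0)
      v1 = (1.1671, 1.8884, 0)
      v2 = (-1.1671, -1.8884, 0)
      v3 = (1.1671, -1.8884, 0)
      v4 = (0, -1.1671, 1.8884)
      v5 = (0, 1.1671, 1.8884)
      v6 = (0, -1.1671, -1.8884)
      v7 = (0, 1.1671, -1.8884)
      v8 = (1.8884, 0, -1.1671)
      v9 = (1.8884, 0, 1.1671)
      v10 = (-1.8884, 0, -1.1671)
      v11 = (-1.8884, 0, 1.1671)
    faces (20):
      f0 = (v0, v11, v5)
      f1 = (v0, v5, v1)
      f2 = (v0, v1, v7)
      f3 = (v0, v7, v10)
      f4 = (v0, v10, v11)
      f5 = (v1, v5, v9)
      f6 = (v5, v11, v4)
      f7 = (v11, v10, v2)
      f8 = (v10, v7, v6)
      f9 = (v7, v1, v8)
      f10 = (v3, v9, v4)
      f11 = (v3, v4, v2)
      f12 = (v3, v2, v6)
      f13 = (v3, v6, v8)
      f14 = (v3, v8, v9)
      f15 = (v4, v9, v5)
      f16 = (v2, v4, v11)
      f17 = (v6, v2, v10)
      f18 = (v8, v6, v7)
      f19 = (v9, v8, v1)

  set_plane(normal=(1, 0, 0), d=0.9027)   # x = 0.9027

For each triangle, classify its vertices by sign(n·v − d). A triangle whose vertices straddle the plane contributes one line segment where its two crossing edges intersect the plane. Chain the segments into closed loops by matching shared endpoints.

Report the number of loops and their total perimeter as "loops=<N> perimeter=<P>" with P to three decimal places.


Straddling triangles (10 of 20):
  (v0,v5,v1) [--+] → (0.9027, 1.72499, 0.427806)–(0.9027, 1.8884, 0)  len=0.4580
  (v0,v1,v7) [-+-] → (0.9027, 1.8884, 0)–(0.9027, 1.72499, -0.427806)  len=0.4580
  (v1,v5,v9) [+-+] → (0.9027, 1.72499, 0.427806)–(0.9027, 0.609199, 1.5436)  len=1.5780
  (v7,v1,v8) [-++] → (0.9027, 1.72499, -0.427806)–(0.9027, 0.609199, -1.5436)  len=1.5780
  (v3,v9,v4) [++-] → (0.9027, -0.609199, 1.5436)–(0.9027, -1.72499, 0.427806)  len=1.5780
  (v3,v4,v2) [+--] → (0.9027, -1.72499, 0.427806)–(0.9027, -1.8884, 0)  len=0.4580
  (v3,v2,v6) [+--] → (0.9027, -1.8884, 0)–(0.9027, -1.72499, -0.427806)  len=0.4580
  (v3,v6,v8) [+-+] → (0.9027, -1.72499, -0.427806)–(0.9027, -0.609199, -1.5436)  len=1.5780
  (v4,v9,v5) [-+-] → (0.9027, -0.609199, 1.5436)–(0.9027, 0.609199, 1.5436)  len=1.2184
  (v8,v6,v7) [+--] → (0.9027, -0.609199, -1.5436)–(0.9027, 0.609199, -1.5436)  len=1.2184

Chained into 1 loop(s):
  loop 1: 10 segments, perimeter = 10.5805
Total perimeter = 10.580

loops=1 perimeter=10.580


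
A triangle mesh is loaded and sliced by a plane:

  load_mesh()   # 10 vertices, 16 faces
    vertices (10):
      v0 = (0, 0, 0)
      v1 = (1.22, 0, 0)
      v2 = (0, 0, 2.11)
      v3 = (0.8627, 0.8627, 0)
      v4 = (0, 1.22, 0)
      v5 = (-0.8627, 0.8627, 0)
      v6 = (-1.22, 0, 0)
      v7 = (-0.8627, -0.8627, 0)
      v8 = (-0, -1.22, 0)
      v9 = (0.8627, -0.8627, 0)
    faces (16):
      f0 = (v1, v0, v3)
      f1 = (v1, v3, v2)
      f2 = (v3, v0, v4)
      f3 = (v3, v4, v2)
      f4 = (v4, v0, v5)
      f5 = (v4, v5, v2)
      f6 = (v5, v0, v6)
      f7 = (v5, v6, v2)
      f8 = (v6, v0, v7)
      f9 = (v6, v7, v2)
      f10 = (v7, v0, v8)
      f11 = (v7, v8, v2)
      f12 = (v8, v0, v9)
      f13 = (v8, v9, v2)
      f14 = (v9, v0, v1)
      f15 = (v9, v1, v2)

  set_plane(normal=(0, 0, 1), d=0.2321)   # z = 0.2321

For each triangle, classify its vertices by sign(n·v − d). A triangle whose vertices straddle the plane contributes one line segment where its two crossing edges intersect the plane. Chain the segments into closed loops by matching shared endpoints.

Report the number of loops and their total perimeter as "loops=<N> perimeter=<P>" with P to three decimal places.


Straddling triangles (8 of 16):
  (v1,v3,v2) [--+] → (0.767803, 0.767803, 0.2321)–(1.0858, 0, 0.2321)  len=0.8310
  (v3,v4,v2) [--+] → (0, 1.0858, 0.2321)–(0.767803, 0.767803, 0.2321)  len=0.8310
  (v4,v5,v2) [--+] → (-0.767803, 0.767803, 0.2321)–(0, 1.0858, 0.2321)  len=0.8310
  (v5,v6,v2) [--+] → (-1.0858, 0, 0.2321)–(-0.767803, 0.767803, 0.2321)  len=0.8310
  (v6,v7,v2) [--+] → (-0.767803, -0.767803, 0.2321)–(-1.0858, 0, 0.2321)  len=0.8310
  (v7,v8,v2) [--+] → (0, -1.0858, 0.2321)–(-0.767803, -0.767803, 0.2321)  len=0.8310
  (v8,v9,v2) [--+] → (0.767803, -0.767803, 0.2321)–(0, -1.0858, 0.2321)  len=0.8310
  (v9,v1,v2) [--+] → (1.0858, 0, 0.2321)–(0.767803, -0.767803, 0.2321)  len=0.8310

Chained into 1 loop(s):
  loop 1: 8 segments, perimeter = 6.6484
Total perimeter = 6.648

loops=1 perimeter=6.648


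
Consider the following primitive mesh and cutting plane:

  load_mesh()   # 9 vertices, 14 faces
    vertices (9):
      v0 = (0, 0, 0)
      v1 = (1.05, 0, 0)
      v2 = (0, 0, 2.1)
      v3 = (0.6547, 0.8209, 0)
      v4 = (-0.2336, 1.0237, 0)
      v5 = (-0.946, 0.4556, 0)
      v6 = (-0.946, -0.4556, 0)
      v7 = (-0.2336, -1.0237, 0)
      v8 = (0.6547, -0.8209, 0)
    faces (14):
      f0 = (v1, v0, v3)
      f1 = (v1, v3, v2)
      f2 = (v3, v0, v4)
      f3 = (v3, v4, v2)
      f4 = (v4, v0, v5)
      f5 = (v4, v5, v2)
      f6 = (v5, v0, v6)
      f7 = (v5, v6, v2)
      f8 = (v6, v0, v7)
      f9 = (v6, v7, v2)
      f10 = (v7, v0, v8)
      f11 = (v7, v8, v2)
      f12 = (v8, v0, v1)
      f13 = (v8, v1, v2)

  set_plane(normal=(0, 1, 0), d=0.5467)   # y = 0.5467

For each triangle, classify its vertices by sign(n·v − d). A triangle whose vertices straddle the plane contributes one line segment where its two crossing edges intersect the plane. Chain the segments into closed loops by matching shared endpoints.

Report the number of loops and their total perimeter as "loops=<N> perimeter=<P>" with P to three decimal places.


loops=1 perimeter=4.235

Straddling triangles (6 of 14):
  (v1,v0,v3) [--+] → (0.436015, 0.5467, 0)–(0.78674, 0.5467, 0)  len=0.3507
  (v1,v3,v2) [-+-] → (0.78674, 0.5467, 0)–(0.436015, 0.5467, 0.70145)  len=0.7842
  (v3,v0,v4) [+-+] → (0.436015, 0.5467, 0)–(-0.124752, 0.5467, 0)  len=0.5608
  (v3,v4,v2) [++-] → (-0.124752, 0.5467, 0.978509)–(0.436015, 0.5467, 0.70145)  len=0.6255
  (v4,v0,v5) [+--] → (-0.124752, 0.5467, 0)–(-0.83176, 0.5467, 0)  len=0.7070
  (v4,v5,v2) [+--] → (-0.83176, 0.5467, 0)–(-0.124752, 0.5467, 0.978509)  len=1.2072

Chained into 1 loop(s):
  loop 1: 6 segments, perimeter = 4.2354
Total perimeter = 4.235


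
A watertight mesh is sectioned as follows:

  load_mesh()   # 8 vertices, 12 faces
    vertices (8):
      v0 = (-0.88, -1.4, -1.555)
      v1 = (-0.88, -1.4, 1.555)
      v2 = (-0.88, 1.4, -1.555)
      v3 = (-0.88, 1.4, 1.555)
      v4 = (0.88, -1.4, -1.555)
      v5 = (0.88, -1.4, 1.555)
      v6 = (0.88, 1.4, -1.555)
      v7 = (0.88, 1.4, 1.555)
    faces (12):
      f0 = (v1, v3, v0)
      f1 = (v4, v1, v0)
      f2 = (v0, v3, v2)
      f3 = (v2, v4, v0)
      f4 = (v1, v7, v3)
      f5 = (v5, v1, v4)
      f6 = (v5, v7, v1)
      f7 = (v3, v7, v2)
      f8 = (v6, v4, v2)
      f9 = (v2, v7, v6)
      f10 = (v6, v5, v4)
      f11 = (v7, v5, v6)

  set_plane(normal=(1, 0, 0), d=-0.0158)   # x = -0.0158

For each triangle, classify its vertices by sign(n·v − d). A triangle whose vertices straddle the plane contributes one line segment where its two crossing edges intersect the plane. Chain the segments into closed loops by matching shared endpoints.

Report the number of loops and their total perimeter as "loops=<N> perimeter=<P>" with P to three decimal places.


loops=1 perimeter=11.820

Straddling triangles (8 of 12):
  (v4,v1,v0) [+--] → (-0.0158, -1.4, 0.0279193)–(-0.0158, -1.4, -1.555)  len=1.5829
  (v2,v4,v0) [-+-] → (-0.0158, 0.0251364, -1.555)–(-0.0158, -1.4, -1.555)  len=1.4251
  (v1,v7,v3) [-+-] → (-0.0158, -0.0251364, 1.555)–(-0.0158, 1.4, 1.555)  len=1.4251
  (v5,v1,v4) [+-+] → (-0.0158, -1.4, 1.555)–(-0.0158, -1.4, 0.0279193)  len=1.5271
  (v5,v7,v1) [++-] → (-0.0158, -0.0251364, 1.555)–(-0.0158, -1.4, 1.555)  len=1.3749
  (v3,v7,v2) [-+-] → (-0.0158, 1.4, 1.555)–(-0.0158, 1.4, -0.0279193)  len=1.5829
  (v6,v4,v2) [++-] → (-0.0158, 0.0251364, -1.555)–(-0.0158, 1.4, -1.555)  len=1.3749
  (v2,v7,v6) [-++] → (-0.0158, 1.4, -0.0279193)–(-0.0158, 1.4, -1.555)  len=1.5271

Chained into 1 loop(s):
  loop 1: 8 segments, perimeter = 11.8200
Total perimeter = 11.820


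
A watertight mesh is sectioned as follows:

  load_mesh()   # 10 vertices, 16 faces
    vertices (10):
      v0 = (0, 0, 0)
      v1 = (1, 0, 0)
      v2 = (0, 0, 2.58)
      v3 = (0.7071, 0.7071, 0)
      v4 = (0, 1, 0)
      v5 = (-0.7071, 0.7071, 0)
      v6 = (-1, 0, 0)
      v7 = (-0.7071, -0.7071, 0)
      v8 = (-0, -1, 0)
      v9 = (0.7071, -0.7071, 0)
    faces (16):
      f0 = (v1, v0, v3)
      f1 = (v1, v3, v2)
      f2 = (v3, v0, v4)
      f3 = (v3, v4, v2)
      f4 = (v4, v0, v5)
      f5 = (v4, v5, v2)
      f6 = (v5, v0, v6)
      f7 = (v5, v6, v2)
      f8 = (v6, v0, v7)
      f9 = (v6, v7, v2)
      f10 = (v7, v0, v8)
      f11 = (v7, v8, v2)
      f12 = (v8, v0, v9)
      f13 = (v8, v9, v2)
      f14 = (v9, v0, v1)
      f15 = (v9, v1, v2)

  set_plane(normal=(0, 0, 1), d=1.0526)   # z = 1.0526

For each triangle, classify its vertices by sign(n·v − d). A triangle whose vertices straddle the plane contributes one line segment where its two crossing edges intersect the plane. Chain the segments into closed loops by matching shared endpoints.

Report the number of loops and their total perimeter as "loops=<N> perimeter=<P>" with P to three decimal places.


loops=1 perimeter=3.625

Straddling triangles (8 of 16):
  (v1,v3,v2) [--+] → (0.418614, 0.418614, 1.0526)–(0.592016, 0, 1.0526)  len=0.4531
  (v3,v4,v2) [--+] → (0, 0.592016, 1.0526)–(0.418614, 0.418614, 1.0526)  len=0.4531
  (v4,v5,v2) [--+] → (-0.418614, 0.418614, 1.0526)–(0, 0.592016, 1.0526)  len=0.4531
  (v5,v6,v2) [--+] → (-0.592016, 0, 1.0526)–(-0.418614, 0.418614, 1.0526)  len=0.4531
  (v6,v7,v2) [--+] → (-0.418614, -0.418614, 1.0526)–(-0.592016, 0, 1.0526)  len=0.4531
  (v7,v8,v2) [--+] → (0, -0.592016, 1.0526)–(-0.418614, -0.418614, 1.0526)  len=0.4531
  (v8,v9,v2) [--+] → (0.418614, -0.418614, 1.0526)–(0, -0.592016, 1.0526)  len=0.4531
  (v9,v1,v2) [--+] → (0.592016, 0, 1.0526)–(0.418614, -0.418614, 1.0526)  len=0.4531

Chained into 1 loop(s):
  loop 1: 8 segments, perimeter = 3.6249
Total perimeter = 3.625


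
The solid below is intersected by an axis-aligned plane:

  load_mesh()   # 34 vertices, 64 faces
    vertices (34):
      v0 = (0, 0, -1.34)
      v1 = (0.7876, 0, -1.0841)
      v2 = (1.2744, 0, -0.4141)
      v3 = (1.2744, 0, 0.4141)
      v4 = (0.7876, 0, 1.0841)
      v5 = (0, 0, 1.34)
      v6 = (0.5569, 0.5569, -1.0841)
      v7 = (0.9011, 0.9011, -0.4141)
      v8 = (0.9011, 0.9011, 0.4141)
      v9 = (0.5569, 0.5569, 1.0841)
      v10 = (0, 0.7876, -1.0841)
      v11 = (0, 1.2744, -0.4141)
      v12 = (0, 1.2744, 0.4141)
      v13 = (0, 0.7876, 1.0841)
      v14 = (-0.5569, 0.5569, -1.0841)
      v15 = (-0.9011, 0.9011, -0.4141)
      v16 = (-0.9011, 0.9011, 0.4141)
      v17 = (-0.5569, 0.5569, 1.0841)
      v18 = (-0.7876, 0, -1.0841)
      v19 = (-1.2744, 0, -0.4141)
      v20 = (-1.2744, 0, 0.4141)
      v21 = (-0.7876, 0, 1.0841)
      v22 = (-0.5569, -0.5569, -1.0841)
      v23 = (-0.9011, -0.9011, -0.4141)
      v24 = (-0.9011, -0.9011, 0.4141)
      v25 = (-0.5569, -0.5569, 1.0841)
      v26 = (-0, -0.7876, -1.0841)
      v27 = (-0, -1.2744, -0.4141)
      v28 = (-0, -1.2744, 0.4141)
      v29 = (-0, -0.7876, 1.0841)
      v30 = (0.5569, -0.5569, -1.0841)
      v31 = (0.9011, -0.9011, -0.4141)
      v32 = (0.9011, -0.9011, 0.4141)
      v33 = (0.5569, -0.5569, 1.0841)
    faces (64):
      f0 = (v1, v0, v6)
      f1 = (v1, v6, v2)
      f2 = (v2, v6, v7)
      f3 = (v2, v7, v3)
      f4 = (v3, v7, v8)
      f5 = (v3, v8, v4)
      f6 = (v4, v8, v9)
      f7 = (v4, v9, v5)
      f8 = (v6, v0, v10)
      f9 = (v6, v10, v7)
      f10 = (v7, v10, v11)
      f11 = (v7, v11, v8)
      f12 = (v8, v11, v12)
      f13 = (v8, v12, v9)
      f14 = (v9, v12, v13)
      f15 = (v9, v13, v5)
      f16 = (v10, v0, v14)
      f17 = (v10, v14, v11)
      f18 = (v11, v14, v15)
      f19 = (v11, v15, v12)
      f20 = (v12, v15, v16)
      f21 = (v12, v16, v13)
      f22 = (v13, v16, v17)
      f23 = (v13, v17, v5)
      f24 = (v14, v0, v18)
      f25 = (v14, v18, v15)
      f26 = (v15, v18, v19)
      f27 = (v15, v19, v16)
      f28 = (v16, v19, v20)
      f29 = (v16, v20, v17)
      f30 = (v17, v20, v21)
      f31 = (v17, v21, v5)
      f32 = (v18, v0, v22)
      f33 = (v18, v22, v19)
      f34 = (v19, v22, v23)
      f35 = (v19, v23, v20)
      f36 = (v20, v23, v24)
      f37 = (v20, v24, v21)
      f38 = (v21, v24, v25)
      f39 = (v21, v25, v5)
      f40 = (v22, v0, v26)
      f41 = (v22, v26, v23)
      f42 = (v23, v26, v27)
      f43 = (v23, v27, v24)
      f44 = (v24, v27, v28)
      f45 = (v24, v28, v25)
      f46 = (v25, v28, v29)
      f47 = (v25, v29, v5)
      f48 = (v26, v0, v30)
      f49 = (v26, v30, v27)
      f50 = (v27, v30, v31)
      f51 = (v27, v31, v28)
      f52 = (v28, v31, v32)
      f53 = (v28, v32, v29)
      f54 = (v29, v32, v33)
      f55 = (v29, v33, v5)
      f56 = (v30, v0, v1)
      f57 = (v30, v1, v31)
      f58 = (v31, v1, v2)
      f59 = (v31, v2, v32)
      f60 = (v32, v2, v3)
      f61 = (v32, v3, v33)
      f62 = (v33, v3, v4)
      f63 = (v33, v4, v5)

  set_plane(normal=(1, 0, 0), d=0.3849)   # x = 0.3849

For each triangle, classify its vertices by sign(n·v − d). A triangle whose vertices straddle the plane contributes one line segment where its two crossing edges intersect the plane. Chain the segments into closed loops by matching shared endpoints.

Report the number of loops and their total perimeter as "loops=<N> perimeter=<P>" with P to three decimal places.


loops=1 perimeter=7.546

Straddling triangles (20 of 64):
  (v1,v0,v6) [+-+] → (0.3849, 0, -1.21494)–(0.3849, 0.3849, -1.16314)  len=0.3884
  (v4,v9,v5) [++-] → (0.3849, 0.3849, 1.16314)–(0.3849, 0, 1.21494)  len=0.3884
  (v6,v0,v10) [+--] → (0.3849, 0.3849, -1.16314)–(0.3849, 0.628152, -1.0841)  len=0.2558
  (v6,v10,v7) [+-+] → (0.3849, 0.628152, -1.0841)–(0.3849, 0.836081, -0.797913)  len=0.3537
  (v7,v10,v11) [+--] → (0.3849, 0.836081, -0.797913)–(0.3849, 1.11495, -0.4141)  len=0.4744
  (v7,v11,v8) [+-+] → (0.3849, 1.11495, -0.4141)–(0.3849, 1.11495, -0.0603388)  len=0.3538
  (v8,v11,v12) [+--] → (0.3849, 1.11495, -0.0603388)–(0.3849, 1.11495, 0.4141)  len=0.4744
  (v8,v12,v9) [+-+] → (0.3849, 1.11495, 0.4141)–(0.3849, 0.778502, 0.877169)  len=0.5724
  (v9,v12,v13) [+--] → (0.3849, 0.778502, 0.877169)–(0.3849, 0.628152, 1.0841)  len=0.2558
  (v9,v13,v5) [+--] → (0.3849, 0.628152, 1.0841)–(0.3849, 0.3849, 1.16314)  len=0.2558
  (v26,v0,v30) [--+] → (0.3849, -0.3849, -1.16314)–(0.3849, -0.628152, -1.0841)  len=0.2558
  (v26,v30,v27) [-+-] → (0.3849, -0.628152, -1.0841)–(0.3849, -0.778502, -0.877169)  len=0.2558
  (v27,v30,v31) [-++] → (0.3849, -0.778502, -0.877169)–(0.3849, -1.11495, -0.4141)  len=0.5724
  (v27,v31,v28) [-+-] → (0.3849, -1.11495, -0.4141)–(0.3849, -1.11495, 0.0603388)  len=0.4744
  (v28,v31,v32) [-++] → (0.3849, -1.11495, 0.0603388)–(0.3849, -1.11495, 0.4141)  len=0.3538
  (v28,v32,v29) [-+-] → (0.3849, -1.11495, 0.4141)–(0.3849, -0.836081, 0.797913)  len=0.4744
  (v29,v32,v33) [-++] → (0.3849, -0.836081, 0.797913)–(0.3849, -0.628152, 1.0841)  len=0.3537
  (v29,v33,v5) [-+-] → (0.3849, -0.628152, 1.0841)–(0.3849, -0.3849, 1.16314)  len=0.2558
  (v30,v0,v1) [+-+] → (0.3849, -0.3849, -1.16314)–(0.3849, 0, -1.21494)  len=0.3884
  (v33,v4,v5) [++-] → (0.3849, 0, 1.21494)–(0.3849, -0.3849, 1.16314)  len=0.3884

Chained into 1 loop(s):
  loop 1: 20 segments, perimeter = 7.5457
Total perimeter = 7.546


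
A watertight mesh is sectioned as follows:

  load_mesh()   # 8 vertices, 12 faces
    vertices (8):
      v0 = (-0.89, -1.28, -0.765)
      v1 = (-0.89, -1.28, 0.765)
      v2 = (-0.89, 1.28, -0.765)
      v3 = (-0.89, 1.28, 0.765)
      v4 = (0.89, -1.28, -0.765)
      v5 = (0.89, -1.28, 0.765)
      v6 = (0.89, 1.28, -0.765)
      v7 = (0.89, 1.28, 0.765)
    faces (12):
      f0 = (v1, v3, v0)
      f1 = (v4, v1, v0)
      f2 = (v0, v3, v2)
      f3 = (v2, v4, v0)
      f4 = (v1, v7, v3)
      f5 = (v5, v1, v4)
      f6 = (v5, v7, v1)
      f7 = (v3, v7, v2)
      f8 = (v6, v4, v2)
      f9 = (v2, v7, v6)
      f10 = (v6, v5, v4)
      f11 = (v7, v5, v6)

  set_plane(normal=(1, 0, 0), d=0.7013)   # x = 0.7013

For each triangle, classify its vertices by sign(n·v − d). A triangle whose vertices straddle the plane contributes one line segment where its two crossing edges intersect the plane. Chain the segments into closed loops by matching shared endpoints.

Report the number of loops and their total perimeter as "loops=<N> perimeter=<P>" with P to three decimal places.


loops=1 perimeter=8.180

Straddling triangles (8 of 12):
  (v4,v1,v0) [+--] → (0.7013, -1.28, -0.602803)–(0.7013, -1.28, -0.765)  len=0.1622
  (v2,v4,v0) [-+-] → (0.7013, -1.00861, -0.765)–(0.7013, -1.28, -0.765)  len=0.2714
  (v1,v7,v3) [-+-] → (0.7013, 1.00861, 0.765)–(0.7013, 1.28, 0.765)  len=0.2714
  (v5,v1,v4) [+-+] → (0.7013, -1.28, 0.765)–(0.7013, -1.28, -0.602803)  len=1.3678
  (v5,v7,v1) [++-] → (0.7013, 1.00861, 0.765)–(0.7013, -1.28, 0.765)  len=2.2886
  (v3,v7,v2) [-+-] → (0.7013, 1.28, 0.765)–(0.7013, 1.28, 0.602803)  len=0.1622
  (v6,v4,v2) [++-] → (0.7013, -1.00861, -0.765)–(0.7013, 1.28, -0.765)  len=2.2886
  (v2,v7,v6) [-++] → (0.7013, 1.28, 0.602803)–(0.7013, 1.28, -0.765)  len=1.3678

Chained into 1 loop(s):
  loop 1: 8 segments, perimeter = 8.1800
Total perimeter = 8.180


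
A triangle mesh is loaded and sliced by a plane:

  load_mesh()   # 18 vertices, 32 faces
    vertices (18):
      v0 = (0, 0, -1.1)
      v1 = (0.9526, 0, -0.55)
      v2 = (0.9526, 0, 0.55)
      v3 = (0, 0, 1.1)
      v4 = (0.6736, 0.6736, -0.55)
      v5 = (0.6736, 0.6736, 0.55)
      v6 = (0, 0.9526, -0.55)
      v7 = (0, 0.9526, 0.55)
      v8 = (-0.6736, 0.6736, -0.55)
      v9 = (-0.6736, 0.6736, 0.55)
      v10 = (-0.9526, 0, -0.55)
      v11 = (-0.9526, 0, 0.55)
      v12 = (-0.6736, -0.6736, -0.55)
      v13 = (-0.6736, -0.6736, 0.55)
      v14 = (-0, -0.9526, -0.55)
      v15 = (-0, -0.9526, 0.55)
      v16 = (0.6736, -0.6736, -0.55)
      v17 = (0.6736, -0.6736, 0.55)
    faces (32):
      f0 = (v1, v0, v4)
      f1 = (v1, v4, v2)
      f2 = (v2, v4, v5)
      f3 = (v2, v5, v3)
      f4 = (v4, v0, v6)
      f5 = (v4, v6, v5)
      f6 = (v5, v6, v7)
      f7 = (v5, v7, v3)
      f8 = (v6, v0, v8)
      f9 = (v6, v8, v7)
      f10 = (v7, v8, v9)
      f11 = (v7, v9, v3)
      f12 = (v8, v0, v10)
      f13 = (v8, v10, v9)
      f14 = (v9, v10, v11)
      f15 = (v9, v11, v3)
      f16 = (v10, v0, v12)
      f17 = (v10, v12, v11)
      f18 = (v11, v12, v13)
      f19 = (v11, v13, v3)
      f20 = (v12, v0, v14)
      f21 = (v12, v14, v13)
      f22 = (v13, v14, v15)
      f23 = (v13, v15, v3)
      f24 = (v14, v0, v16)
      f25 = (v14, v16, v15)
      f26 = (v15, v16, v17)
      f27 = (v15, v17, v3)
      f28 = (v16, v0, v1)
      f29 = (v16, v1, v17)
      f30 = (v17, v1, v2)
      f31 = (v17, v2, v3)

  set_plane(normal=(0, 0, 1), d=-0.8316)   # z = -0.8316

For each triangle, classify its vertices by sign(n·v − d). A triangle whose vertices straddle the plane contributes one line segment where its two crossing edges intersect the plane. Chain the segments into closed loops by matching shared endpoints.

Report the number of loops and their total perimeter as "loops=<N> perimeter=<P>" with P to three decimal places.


Straddling triangles (8 of 32):
  (v1,v0,v4) [+-+] → (0.464869, 0, -0.8316)–(0.328717, 0.328717, -0.8316)  len=0.3558
  (v4,v0,v6) [+-+] → (0.328717, 0.328717, -0.8316)–(0, 0.464869, -0.8316)  len=0.3558
  (v6,v0,v8) [+-+] → (0, 0.464869, -0.8316)–(-0.328717, 0.328717, -0.8316)  len=0.3558
  (v8,v0,v10) [+-+] → (-0.328717, 0.328717, -0.8316)–(-0.464869, 0, -0.8316)  len=0.3558
  (v10,v0,v12) [+-+] → (-0.464869, 0, -0.8316)–(-0.328717, -0.328717, -0.8316)  len=0.3558
  (v12,v0,v14) [+-+] → (-0.328717, -0.328717, -0.8316)–(0, -0.464869, -0.8316)  len=0.3558
  (v14,v0,v16) [+-+] → (0, -0.464869, -0.8316)–(0.328717, -0.328717, -0.8316)  len=0.3558
  (v16,v0,v1) [+-+] → (0.328717, -0.328717, -0.8316)–(0.464869, 0, -0.8316)  len=0.3558

Chained into 1 loop(s):
  loop 1: 8 segments, perimeter = 2.8464
Total perimeter = 2.846

loops=1 perimeter=2.846


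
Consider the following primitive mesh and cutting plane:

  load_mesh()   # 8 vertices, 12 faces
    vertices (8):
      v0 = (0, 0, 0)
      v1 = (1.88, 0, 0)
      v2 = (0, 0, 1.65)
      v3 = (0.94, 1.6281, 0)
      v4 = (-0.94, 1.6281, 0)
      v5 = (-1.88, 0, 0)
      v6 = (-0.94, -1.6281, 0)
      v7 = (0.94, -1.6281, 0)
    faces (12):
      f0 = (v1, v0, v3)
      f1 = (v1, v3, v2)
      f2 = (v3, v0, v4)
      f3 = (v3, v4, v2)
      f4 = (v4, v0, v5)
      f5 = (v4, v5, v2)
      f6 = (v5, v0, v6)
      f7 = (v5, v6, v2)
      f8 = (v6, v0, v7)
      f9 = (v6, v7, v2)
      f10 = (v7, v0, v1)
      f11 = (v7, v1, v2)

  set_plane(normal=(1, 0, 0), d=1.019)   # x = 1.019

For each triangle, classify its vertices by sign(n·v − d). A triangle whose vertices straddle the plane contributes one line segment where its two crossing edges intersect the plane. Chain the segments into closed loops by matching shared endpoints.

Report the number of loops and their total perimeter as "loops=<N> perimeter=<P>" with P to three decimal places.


loops=1 perimeter=6.326

Straddling triangles (4 of 12):
  (v1,v0,v3) [+--] → (1.019, 0, 0)–(1.019, 1.49127, 0)  len=1.4913
  (v1,v3,v2) [+--] → (1.019, 1.49127, 0)–(1.019, 0, 0.755665)  len=1.6718
  (v7,v0,v1) [--+] → (1.019, 0, 0)–(1.019, -1.49127, 0)  len=1.4913
  (v7,v1,v2) [-+-] → (1.019, -1.49127, 0)–(1.019, 0, 0.755665)  len=1.6718

Chained into 1 loop(s):
  loop 1: 4 segments, perimeter = 6.3261
Total perimeter = 6.326


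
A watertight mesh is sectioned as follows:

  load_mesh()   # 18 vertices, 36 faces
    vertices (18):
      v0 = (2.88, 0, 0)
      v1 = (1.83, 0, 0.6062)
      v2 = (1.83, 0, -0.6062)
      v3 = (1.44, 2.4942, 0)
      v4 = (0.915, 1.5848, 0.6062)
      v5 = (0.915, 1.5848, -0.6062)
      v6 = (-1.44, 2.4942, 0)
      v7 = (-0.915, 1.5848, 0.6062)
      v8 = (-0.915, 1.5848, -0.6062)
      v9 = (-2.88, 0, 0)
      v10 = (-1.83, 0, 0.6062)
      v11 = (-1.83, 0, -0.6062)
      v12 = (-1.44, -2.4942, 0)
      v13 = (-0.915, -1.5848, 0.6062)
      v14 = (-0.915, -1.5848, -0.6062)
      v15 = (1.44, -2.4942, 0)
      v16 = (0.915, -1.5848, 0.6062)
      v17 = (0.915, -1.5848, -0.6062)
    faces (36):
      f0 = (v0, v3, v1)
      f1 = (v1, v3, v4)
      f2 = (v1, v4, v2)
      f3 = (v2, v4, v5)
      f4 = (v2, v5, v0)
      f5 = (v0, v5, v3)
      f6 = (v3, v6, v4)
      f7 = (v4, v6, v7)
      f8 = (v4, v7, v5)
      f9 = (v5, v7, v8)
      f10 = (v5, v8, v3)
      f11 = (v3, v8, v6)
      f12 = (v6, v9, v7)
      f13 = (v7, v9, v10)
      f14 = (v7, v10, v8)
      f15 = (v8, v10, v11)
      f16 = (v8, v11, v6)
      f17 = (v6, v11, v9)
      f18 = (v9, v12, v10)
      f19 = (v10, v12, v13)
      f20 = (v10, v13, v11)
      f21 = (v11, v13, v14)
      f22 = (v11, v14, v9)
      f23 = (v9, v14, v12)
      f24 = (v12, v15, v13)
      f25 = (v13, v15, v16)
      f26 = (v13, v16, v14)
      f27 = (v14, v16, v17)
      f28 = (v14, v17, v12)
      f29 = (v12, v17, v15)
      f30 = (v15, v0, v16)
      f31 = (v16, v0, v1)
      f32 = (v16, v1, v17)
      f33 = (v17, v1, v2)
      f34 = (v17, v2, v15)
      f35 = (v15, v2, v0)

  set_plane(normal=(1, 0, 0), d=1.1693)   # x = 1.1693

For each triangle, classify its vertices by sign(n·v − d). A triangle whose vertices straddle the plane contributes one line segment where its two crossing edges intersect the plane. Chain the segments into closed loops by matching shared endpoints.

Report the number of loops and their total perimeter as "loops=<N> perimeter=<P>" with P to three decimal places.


Straddling triangles (16 of 36):
  (v1,v3,v4) [++-] → (1.1693, 2.0253, 0.312568)–(1.1693, 1.14435, 0.6062)  len=0.9286
  (v1,v4,v2) [+-+] → (1.1693, 1.14435, 0.6062)–(1.1693, 1.14435, 0.269246)  len=0.3370
  (v2,v4,v5) [+--] → (1.1693, 1.14435, 0.269246)–(1.1693, 1.14435, -0.6062)  len=0.8754
  (v2,v5,v0) [+-+] → (1.1693, 1.14435, -0.6062)–(1.1693, 1.3797, -0.527749)  len=0.2481
  (v0,v5,v3) [+-+] → (1.1693, 1.3797, -0.527749)–(1.1693, 2.0253, -0.312568)  len=0.6805
  (v3,v6,v4) [+--] → (1.1693, 2.4942, 0)–(1.1693, 2.0253, 0.312568)  len=0.5635
  (v5,v8,v3) [--+] → (1.1693, 2.38967, -0.0696808)–(1.1693, 2.0253, -0.312568)  len=0.4379
  (v3,v8,v6) [+--] → (1.1693, 2.38967, -0.0696808)–(1.1693, 2.4942, 0)  len=0.1256
  (v12,v15,v13) [-+-] → (1.1693, -2.4942, 0)–(1.1693, -2.38967, 0.0696808)  len=0.1256
  (v13,v15,v16) [-+-] → (1.1693, -2.38967, 0.0696808)–(1.1693, -2.0253, 0.312568)  len=0.4379
  (v12,v17,v15) [--+] → (1.1693, -2.0253, -0.312568)–(1.1693, -2.4942, 0)  len=0.5635
  (v15,v0,v16) [++-] → (1.1693, -1.3797, 0.527749)–(1.1693, -2.0253, 0.312568)  len=0.6805
  (v16,v0,v1) [-++] → (1.1693, -1.3797, 0.527749)–(1.1693, -1.14435, 0.6062)  len=0.2481
  (v16,v1,v17) [-+-] → (1.1693, -1.14435, 0.6062)–(1.1693, -1.14435, -0.269246)  len=0.8754
  (v17,v1,v2) [-++] → (1.1693, -1.14435, -0.269246)–(1.1693, -1.14435, -0.6062)  len=0.3370
  (v17,v2,v15) [-++] → (1.1693, -1.14435, -0.6062)–(1.1693, -2.0253, -0.312568)  len=0.9286

Chained into 2 loop(s):
  loop 1: 8 segments, perimeter = 4.1967
  loop 2: 8 segments, perimeter = 4.1967
Total perimeter = 8.393

loops=2 perimeter=8.393
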